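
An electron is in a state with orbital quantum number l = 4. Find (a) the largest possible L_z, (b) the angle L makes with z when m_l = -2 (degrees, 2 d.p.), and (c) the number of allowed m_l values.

L_z,max = lℏ = 4ℏ.
For m_l = -2: cos θ = -2/√20, θ ≈ 116.57°.
There are 2l+1 = 9 values of m_l.

L_z,max = 4ℏ; θ(m_l=-2) ≈ 116.57°; 9 values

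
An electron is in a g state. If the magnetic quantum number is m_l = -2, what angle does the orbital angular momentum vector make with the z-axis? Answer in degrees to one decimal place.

G corresponds to l = 4.
|L| = ℏ√(l(l+1)) = 2√5 ℏ.
L_z = m_l ℏ = −2ℏ.
cos θ = L_z/|L| = -2/√20, so θ ≈ 116.6°.

θ ≈ 116.6°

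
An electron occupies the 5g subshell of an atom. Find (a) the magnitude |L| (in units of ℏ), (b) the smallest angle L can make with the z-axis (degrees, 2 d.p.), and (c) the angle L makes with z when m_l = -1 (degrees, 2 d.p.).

For 5g, l = 4.
|L| = ℏ√(4·5) = 2√5 ℏ ≈ 4.472ℏ.
cos θ_min = 4/√20, so θ_min ≈ 26.57°.
For m_l = -1: cos θ = -1/√20, θ ≈ 102.92°.

|L| = 2√5 ℏ ≈ 4.472ℏ; θ_min ≈ 26.57°; θ(m_l=-1) ≈ 102.92°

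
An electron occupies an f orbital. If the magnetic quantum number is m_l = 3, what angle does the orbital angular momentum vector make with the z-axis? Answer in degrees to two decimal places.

F corresponds to l = 3.
|L|² = l(l+1)ℏ² = 12ℏ², so |L| = 2√3 ℏ.
L_z = m_l ℏ = 3ℏ.
cos θ = L_z/|L| = 3/√12, so θ ≈ 30.00°.

θ ≈ 30.00°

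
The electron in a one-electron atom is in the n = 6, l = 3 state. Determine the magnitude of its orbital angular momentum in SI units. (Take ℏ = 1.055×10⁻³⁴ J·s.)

|L| = 3.655×10⁻³⁴ J·s

|L| = ℏ√(l(l+1)) = ℏ√(3·4) = 2√3 ℏ
Numerically, |L| = 3.464 × (1.055×10⁻³⁴ J·s) = 3.655×10⁻³⁴ J·s.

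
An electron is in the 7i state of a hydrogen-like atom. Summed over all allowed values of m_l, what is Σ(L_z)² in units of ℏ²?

Σ(L_z)² = 182 ℏ²

For 7i, l = 6.
The allowed m_l values are -6, -5, -4, -3, -2, -1, 0, 1, 2, 3, 4, 5, 6.
Σ m_l² = 2·(1 + 4 + 9 + 16 + 25 + 36) = 182.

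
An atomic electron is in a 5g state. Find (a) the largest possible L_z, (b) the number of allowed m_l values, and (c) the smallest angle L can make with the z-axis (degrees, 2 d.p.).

L_z,max = 4ℏ; 9 values; θ_min ≈ 26.57°

For 5g, l = 4.
L_z,max = lℏ = 4ℏ.
There are 2l+1 = 9 values of m_l.
cos θ_min = 4/√20, so θ_min ≈ 26.57°.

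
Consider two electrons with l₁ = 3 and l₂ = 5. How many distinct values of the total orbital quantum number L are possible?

7

The total orbital quantum number L ranges from |l₁ − l₂| to l₁ + l₂ in integer steps.
L ∈ {2, 3, 4, 5, 6, 7, 8}.
That is 7 values.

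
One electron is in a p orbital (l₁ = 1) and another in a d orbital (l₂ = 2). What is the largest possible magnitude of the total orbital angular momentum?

By the triangle rule, |l₁ − l₂| ≤ L ≤ l₁ + l₂.
So L can be 1, 2, 3.
The largest magnitude corresponds to L = 3: |L_tot| = ℏ√(3·4) = 2√3 ℏ.

|L_tot|_max = 2√3 ℏ ≈ 3.464ℏ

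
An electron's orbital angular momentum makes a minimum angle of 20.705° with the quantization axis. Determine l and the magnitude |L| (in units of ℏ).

At minimum angle, m_l = l, so cos θ = l/√(l(l+1)); cos²θ = l/(l+1) = 0.8750.
Thus l = 0.8750/(1 − 0.8750) ≈ 7.
Then |L| = ℏ√(7·8) = 2√14 ℏ.

l = 7, |L| = 2√14 ℏ ≈ 7.483ℏ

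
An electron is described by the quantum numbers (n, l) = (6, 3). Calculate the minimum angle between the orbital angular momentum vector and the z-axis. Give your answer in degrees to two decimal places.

|L|² = l(l+1)ℏ² = 12ℏ², so |L| = 2√3 ℏ.
The smallest angle corresponds to the largest L_z, i.e. m_l = l = 3, giving L_z = 3ℏ.
cos θ_min = 3/√12, so θ_min ≈ 30.00°.

θ_min ≈ 30.00°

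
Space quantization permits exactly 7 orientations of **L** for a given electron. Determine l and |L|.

2l + 1 = 7 ⇒ l = 3.
|L| = ℏ√(l(l+1)) = ℏ√(3·4) = 2√3 ℏ.

l = 3, |L| = 2√3 ℏ ≈ 3.464ℏ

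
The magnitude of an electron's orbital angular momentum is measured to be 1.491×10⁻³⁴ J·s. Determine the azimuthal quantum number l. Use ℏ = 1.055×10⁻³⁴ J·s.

Dividing by ℏ: |L|/ℏ ≈ 1.413.
l(l+1) ≈ 1.413² ≈ 2.00, so l = 1.

l = 1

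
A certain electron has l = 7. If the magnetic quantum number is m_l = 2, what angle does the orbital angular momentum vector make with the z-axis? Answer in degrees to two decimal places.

|L|² = l(l+1)ℏ² = 56ℏ², so |L| = 2√14 ℏ.
L_z = m_l ℏ = 2ℏ.
cos θ = L_z/|L| = 2/√56, so θ ≈ 74.50°.

θ ≈ 74.50°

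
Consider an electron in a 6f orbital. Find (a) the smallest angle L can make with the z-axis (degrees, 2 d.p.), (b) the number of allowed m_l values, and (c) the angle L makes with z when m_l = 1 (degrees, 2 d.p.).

The 6f subshell has l = 3.
cos θ_min = 3/√12, so θ_min ≈ 30.00°.
There are 2l+1 = 7 values of m_l.
For m_l = 1: cos θ = 1/√12, θ ≈ 73.22°.

θ_min ≈ 30.00°; 7 values; θ(m_l=1) ≈ 73.22°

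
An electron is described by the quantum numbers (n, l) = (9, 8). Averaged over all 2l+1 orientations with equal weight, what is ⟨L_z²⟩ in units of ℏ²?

⟨L_z²⟩ = 24 ℏ²

m_l ∈ {-8, -7, -6, -5, -4, -3, -2, -1, 0, 1, 2, 3, 4, 5, 6, 7, 8}.
Average of L_z² over 17 states: 408/17 ℏ² = 24 ℏ².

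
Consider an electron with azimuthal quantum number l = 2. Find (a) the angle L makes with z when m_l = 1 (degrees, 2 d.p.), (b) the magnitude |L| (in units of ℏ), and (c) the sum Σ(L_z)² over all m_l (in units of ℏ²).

θ(m_l=1) ≈ 65.91°; |L| = √6 ℏ ≈ 2.449ℏ; Σ(L_z)² = 10 ℏ²

For m_l = 1: cos θ = 1/√6, θ ≈ 65.91°.
|L| = ℏ√(2·3) = √6 ℏ ≈ 2.449ℏ.
Σ m_l² = 10, so Σ(L_z)² = 10 ℏ².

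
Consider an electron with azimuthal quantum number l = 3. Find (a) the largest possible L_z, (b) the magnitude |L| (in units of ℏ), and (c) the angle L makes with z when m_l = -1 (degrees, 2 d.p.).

L_z,max = 3ℏ; |L| = 2√3 ℏ ≈ 3.464ℏ; θ(m_l=-1) ≈ 106.78°

L_z,max = lℏ = 3ℏ.
|L| = ℏ√(3·4) = 2√3 ℏ ≈ 3.464ℏ.
For m_l = -1: cos θ = -1/√12, θ ≈ 106.78°.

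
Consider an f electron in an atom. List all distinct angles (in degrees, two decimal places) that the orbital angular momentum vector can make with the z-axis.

θ ∈ {30.00°, 54.74°, 73.22°, 90.00°, 106.78°, 125.26°, 150.00°}

The letter f corresponds to l = 3.
|L| = ℏ√(l(l+1)) = 2√3 ℏ.
cos θ = m_l/√12 for each m_l ∈ {-3, -2, -1, 0, 1, 2, 3}.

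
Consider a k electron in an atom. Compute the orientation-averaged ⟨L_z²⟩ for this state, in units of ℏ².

⟨L_z²⟩ = 18.67 ℏ²

A k state has l = 7.
m_l runs from −7 to 7, i.e. {-7, -6, -5, -4, -3, -2, -1, 0, 1, 2, 3, 4, 5, 6, 7}.
⟨L_z²⟩ = ℏ²·(Σ m_l²)/(2l+1) = ℏ²·280/15 = 18.67ℏ².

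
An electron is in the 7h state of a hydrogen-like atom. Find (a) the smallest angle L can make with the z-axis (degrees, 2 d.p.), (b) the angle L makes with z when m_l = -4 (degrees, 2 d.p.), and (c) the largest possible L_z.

θ_min ≈ 24.09°; θ(m_l=-4) ≈ 136.91°; L_z,max = 5ℏ

For 7h, l = 5.
cos θ_min = 5/√30, so θ_min ≈ 24.09°.
For m_l = -4: cos θ = -4/√30, θ ≈ 136.91°.
L_z,max = lℏ = 5ℏ.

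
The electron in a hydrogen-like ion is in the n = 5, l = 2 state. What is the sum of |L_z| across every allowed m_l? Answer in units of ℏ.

Σ|L_z| = 6 ℏ

The allowed m_l values are -2, -1, 0, 1, 2.
Σ|m_l| = l(l+1) = 6.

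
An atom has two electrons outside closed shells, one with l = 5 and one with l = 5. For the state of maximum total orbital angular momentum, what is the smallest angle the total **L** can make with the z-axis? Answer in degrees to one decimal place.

θ_min ≈ 17.5°

L runs from |5 − 5| = 0 to 5 + 5 = 10.
So L can be 0, 1, 2, 3, 4, 5, 6, 7, 8, 9, 10.
The maximum is L = 10, with |L_tot| = ℏ√(10·11) = √110 ℏ.
The minimum angle with z is arccos(10/√110) ≈ 17.5°.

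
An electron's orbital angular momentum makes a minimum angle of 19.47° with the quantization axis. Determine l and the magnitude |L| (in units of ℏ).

l = 8, |L| = 6√2 ℏ ≈ 8.485ℏ

cos θ_min = l/√(l(l+1)) = √(l/(l+1)), so l/(l+1) = cos²(19.47°) = 0.8889.
Solving: l = 8.
Then |L| = ℏ√(8·9) = 6√2 ℏ.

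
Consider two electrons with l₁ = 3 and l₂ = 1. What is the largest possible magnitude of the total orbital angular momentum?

|L_tot|_max = 2√5 ℏ ≈ 4.472ℏ

The total orbital quantum number L ranges from |l₁ − l₂| to l₁ + l₂ in integer steps.
So L can be 2, 3, 4.
The largest magnitude corresponds to L = 4: |L_tot| = ℏ√(4·5) = 2√5 ℏ.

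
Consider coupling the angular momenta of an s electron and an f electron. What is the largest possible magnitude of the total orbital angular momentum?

|L_tot|_max = 2√3 ℏ ≈ 3.464ℏ

By the triangle rule, |l₁ − l₂| ≤ L ≤ l₁ + l₂.
L ∈ {3}.
The largest magnitude corresponds to L = 3: |L_tot| = ℏ√(3·4) = 2√3 ℏ.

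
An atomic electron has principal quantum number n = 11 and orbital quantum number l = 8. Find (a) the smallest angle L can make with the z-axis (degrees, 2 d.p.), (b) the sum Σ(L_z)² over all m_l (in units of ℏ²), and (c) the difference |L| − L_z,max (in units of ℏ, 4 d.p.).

cos θ_min = 8/√72, so θ_min ≈ 19.47°.
Σ m_l² = 408, so Σ(L_z)² = 408 ℏ².
|L| − L_z,max = (6√2 − 8)ℏ ≈ 0.4853ℏ.

θ_min ≈ 19.47°; Σ(L_z)² = 408 ℏ²; |L|−L_z,max ≈ 0.4853ℏ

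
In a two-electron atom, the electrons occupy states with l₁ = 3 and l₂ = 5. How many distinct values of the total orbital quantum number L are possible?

Angular momentum addition gives L = |l₁ − l₂|, …, l₁ + l₂.
L ∈ {2, 3, 4, 5, 6, 7, 8}.
That is 7 values.

7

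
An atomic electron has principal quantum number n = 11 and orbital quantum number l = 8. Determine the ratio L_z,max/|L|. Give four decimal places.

L_z,max/|L| = 0.9428

|L| = 6√2 ℏ ≈ 8.4853ℏ, while L_z,max = lℏ = 8ℏ.
L_z,max/|L| = 8/√72 = 0.9428.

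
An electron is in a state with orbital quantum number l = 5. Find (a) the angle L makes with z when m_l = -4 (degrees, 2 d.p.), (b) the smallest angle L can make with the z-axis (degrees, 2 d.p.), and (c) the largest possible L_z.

For m_l = -4: cos θ = -4/√30, θ ≈ 136.91°.
cos θ_min = 5/√30, so θ_min ≈ 24.09°.
L_z,max = lℏ = 5ℏ.

θ(m_l=-4) ≈ 136.91°; θ_min ≈ 24.09°; L_z,max = 5ℏ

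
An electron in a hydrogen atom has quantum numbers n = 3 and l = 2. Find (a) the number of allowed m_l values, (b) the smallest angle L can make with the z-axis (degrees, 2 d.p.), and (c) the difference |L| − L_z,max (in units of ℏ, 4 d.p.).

5 values; θ_min ≈ 35.26°; |L|−L_z,max ≈ 0.4495ℏ

There are 2l+1 = 5 values of m_l.
cos θ_min = 2/√6, so θ_min ≈ 35.26°.
|L| − L_z,max = (√6 − 2)ℏ ≈ 0.4495ℏ.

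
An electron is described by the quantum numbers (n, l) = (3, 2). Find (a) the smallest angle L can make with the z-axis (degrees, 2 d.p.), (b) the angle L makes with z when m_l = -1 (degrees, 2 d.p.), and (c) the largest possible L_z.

cos θ_min = 2/√6, so θ_min ≈ 35.26°.
For m_l = -1: cos θ = -1/√6, θ ≈ 114.09°.
L_z,max = lℏ = 2ℏ.

θ_min ≈ 35.26°; θ(m_l=-1) ≈ 114.09°; L_z,max = 2ℏ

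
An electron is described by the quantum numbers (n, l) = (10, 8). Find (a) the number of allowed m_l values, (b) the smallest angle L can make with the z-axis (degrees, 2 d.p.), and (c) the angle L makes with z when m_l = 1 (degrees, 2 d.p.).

17 values; θ_min ≈ 19.47°; θ(m_l=1) ≈ 83.23°

There are 2l+1 = 17 values of m_l.
cos θ_min = 8/√72, so θ_min ≈ 19.47°.
For m_l = 1: cos θ = 1/√72, θ ≈ 83.23°.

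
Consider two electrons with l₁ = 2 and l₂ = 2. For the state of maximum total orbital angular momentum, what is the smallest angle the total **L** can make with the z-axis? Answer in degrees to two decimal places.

By the triangle rule, |l₁ − l₂| ≤ L ≤ l₁ + l₂.
Allowed values: L = 0, 1, 2, 3, 4.
The maximum is L = 4, with |L_tot| = ℏ√(4·5) = 2√5 ℏ.
The minimum angle with z is arccos(4/√20) ≈ 26.57°.

θ_min ≈ 26.57°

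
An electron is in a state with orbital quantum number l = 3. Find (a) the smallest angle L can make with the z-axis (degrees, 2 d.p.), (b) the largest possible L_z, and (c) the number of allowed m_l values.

θ_min ≈ 30.00°; L_z,max = 3ℏ; 7 values

cos θ_min = 3/√12, so θ_min ≈ 30.00°.
L_z,max = lℏ = 3ℏ.
There are 2l+1 = 7 values of m_l.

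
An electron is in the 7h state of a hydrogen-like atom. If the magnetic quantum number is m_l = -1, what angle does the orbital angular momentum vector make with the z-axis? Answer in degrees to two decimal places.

θ ≈ 100.52°

The 7h subshell has l = 5.
|L|² = l(l+1)ℏ² = 30ℏ², so |L| = √30 ℏ.
L_z = m_l ℏ = −1ℏ.
cos θ = L_z/|L| = -1/√30, so θ ≈ 100.52°.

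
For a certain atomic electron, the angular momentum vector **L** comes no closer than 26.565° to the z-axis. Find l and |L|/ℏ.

cos θ_min = l/√(l(l+1)) = √(l/(l+1)), so l/(l+1) = cos²(26.565°) = 0.8000.
l = cos²θ/sin²θ ≈ 4.
Then |L| = ℏ√(4·5) = 2√5 ℏ.

l = 4, |L| = 2√5 ℏ ≈ 4.472ℏ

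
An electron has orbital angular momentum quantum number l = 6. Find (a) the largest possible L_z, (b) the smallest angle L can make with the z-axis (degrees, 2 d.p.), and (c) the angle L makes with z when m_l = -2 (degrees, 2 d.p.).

L_z,max = lℏ = 6ℏ.
cos θ_min = 6/√42, so θ_min ≈ 22.21°.
For m_l = -2: cos θ = -2/√42, θ ≈ 107.98°.

L_z,max = 6ℏ; θ_min ≈ 22.21°; θ(m_l=-2) ≈ 107.98°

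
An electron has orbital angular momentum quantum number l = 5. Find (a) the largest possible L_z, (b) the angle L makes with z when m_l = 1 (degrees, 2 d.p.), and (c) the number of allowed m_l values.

L_z,max = 5ℏ; θ(m_l=1) ≈ 79.48°; 11 values

L_z,max = lℏ = 5ℏ.
For m_l = 1: cos θ = 1/√30, θ ≈ 79.48°.
There are 2l+1 = 11 values of m_l.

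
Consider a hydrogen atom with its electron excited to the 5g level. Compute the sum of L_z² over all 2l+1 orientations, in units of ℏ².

The 5g level has l = 4.
m_l runs from −4 to 4, i.e. {-4, -3, -2, -1, 0, 1, 2, 3, 4}.
Summing m² from −4 to 4: Σ m_l² = 60.

Σ(L_z)² = 60 ℏ²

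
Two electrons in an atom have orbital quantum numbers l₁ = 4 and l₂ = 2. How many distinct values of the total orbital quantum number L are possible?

5

Angular momentum addition gives L = |l₁ − l₂|, …, l₁ + l₂.
Allowed values: L = 2, 3, 4, 5, 6.
That is 5 values.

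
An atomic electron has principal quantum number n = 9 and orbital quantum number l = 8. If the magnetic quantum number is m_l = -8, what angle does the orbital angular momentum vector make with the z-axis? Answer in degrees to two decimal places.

|L|² = l(l+1)ℏ² = 72ℏ², so |L| = 6√2 ℏ.
L_z = m_l ℏ = −8ℏ.
cos θ = L_z/|L| = -8/√72, so θ ≈ 160.53°.

θ ≈ 160.53°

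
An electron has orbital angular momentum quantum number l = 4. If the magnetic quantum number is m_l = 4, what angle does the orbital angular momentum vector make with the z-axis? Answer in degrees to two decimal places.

|L|² = l(l+1)ℏ² = 20ℏ², so |L| = 2√5 ℏ.
L_z = m_l ℏ = 4ℏ.
cos θ = L_z/|L| = 4/√20, so θ ≈ 26.57°.

θ ≈ 26.57°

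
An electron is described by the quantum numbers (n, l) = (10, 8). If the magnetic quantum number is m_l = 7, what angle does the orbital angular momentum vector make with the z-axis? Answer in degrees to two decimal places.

θ ≈ 34.42°

|L|² = l(l+1)ℏ² = 72ℏ², so |L| = 6√2 ℏ.
L_z = m_l ℏ = 7ℏ.
cos θ = L_z/|L| = 7/√72, so θ ≈ 34.42°.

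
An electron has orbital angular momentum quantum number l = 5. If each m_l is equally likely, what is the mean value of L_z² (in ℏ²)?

⟨L_z²⟩ = 10 ℏ²

The allowed m_l values are -5, -4, -3, -2, -1, 0, 1, 2, 3, 4, 5.
Average of L_z² over 11 states: 110/11 ℏ² = 10 ℏ².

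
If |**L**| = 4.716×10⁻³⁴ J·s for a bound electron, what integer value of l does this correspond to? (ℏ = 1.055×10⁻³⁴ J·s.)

Dividing by ℏ: |L|/ℏ ≈ 4.470.
Set l(l+1) = 19.98; the integer solution is l = 4.

l = 4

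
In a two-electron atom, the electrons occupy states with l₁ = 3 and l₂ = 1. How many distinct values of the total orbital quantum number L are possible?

Angular momentum addition gives L = |l₁ − l₂|, …, l₁ + l₂.
L ∈ {2, 3, 4}.
That is 3 values.

3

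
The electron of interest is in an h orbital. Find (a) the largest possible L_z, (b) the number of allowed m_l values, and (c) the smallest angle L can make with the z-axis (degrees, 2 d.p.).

An h state has l = 5.
L_z,max = lℏ = 5ℏ.
There are 2l+1 = 11 values of m_l.
cos θ_min = 5/√30, so θ_min ≈ 24.09°.

L_z,max = 5ℏ; 11 values; θ_min ≈ 24.09°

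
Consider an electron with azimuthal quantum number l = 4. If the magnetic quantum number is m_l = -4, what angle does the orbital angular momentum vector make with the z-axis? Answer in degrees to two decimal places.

|L| = √(l(l+1)) ℏ = 2√5 ℏ.
L_z = m_l ℏ = −4ℏ.
cos θ = L_z/|L| = -4/√20, so θ ≈ 153.43°.

θ ≈ 153.43°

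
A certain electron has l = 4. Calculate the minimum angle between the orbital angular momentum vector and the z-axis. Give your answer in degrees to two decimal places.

θ_min ≈ 26.57°

|L|² = l(l+1)ℏ² = 20ℏ², so |L| = 2√5 ℏ.
The smallest angle corresponds to the largest L_z, i.e. m_l = l = 4, giving L_z = 4ℏ.
cos θ_min = 4/√20, so θ_min ≈ 26.57°.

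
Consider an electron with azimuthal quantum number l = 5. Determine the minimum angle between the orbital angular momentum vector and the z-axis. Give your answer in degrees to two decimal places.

θ_min ≈ 24.09°

|L|² = l(l+1)ℏ² = 30ℏ², so |L| = √30 ℏ.
The smallest angle corresponds to the largest L_z, i.e. m_l = l = 5, giving L_z = 5ℏ.
cos θ_min = 5/√30, so θ_min ≈ 24.09°.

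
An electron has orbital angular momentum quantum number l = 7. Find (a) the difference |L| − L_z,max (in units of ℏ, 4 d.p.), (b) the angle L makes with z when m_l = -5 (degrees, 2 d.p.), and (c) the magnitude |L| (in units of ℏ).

|L|−L_z,max ≈ 0.4833ℏ; θ(m_l=-5) ≈ 131.92°; |L| = 2√14 ℏ ≈ 7.483ℏ

|L| − L_z,max = (2√14 − 7)ℏ ≈ 0.4833ℏ.
For m_l = -5: cos θ = -5/√56, θ ≈ 131.92°.
|L| = ℏ√(7·8) = 2√14 ℏ ≈ 7.483ℏ.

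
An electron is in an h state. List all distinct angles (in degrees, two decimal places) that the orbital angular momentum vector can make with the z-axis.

For an h orbital, l = 5.
|L|² = l(l+1)ℏ² = 30ℏ², so |L| = √30 ℏ.
cos θ = m_l/√30 for each m_l ∈ {-5, -4, -3, -2, -1, 0, 1, 2, 3, 4, 5}.

θ ∈ {24.09°, 43.09°, 56.79°, 68.58°, 79.48°, 90.00°, 100.52°, 111.42°, 123.21°, 136.91°, 155.91°}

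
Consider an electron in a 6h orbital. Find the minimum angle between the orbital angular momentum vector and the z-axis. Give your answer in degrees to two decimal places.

θ_min ≈ 24.09°

6h means n = 6, l = 5.
|L|² = l(l+1)ℏ² = 30ℏ², so |L| = √30 ℏ.
The smallest angle corresponds to the largest L_z, i.e. m_l = l = 5, giving L_z = 5ℏ.
cos θ_min = 5/√30, so θ_min ≈ 24.09°.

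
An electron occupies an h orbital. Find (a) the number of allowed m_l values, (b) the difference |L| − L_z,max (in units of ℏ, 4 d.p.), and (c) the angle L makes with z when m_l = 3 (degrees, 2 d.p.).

The letter h corresponds to l = 5.
There are 2l+1 = 11 values of m_l.
|L| − L_z,max = (√30 − 5)ℏ ≈ 0.4772ℏ.
For m_l = 3: cos θ = 3/√30, θ ≈ 56.79°.

11 values; |L|−L_z,max ≈ 0.4772ℏ; θ(m_l=3) ≈ 56.79°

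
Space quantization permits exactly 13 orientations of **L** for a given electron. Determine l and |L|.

l = 6, |L| = √42 ℏ ≈ 6.481ℏ

Since there are 2l+1 = 13 values of m_l, l = 6.
Then |L| = √(l(l+1)) ℏ = √42 ℏ.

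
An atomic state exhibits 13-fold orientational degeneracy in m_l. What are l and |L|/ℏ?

l = 6, |L| = √42 ℏ ≈ 6.481ℏ

2l + 1 = 13 ⇒ l = 6.
|L| = ℏ√(l(l+1)) = ℏ√(6·7) = √42 ℏ.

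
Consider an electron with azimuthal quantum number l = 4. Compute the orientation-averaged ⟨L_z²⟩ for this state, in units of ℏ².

The allowed m_l values are -4, -3, -2, -1, 0, 1, 2, 3, 4.
⟨L_z²⟩ = ℏ²·l(l+1)/3 = 6.667ℏ².

⟨L_z²⟩ = 6.667 ℏ²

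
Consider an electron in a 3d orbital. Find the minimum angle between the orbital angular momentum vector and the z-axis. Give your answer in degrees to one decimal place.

For 3d, l = 2.
|L| = √(l(l+1)) ℏ = √6 ℏ.
The smallest angle corresponds to the largest L_z, i.e. m_l = l = 2, giving L_z = 2ℏ.
cos θ_min = 2/√6, so θ_min ≈ 35.3°.

θ_min ≈ 35.3°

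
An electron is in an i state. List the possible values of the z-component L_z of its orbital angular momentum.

An i state has l = 6.
L_z = m_l ℏ with m_l ranging from −l to +l in integer steps.
For l = 6: m_l ∈ {-6, -5, -4, -3, -2, -1, 0, 1, 2, 3, 4, 5, 6}.

L_z ∈ {−6ℏ, −5ℏ, −4ℏ, −3ℏ, −2ℏ, −ℏ, 0, ℏ, 2ℏ, 3ℏ, 4ℏ, 5ℏ, 6ℏ}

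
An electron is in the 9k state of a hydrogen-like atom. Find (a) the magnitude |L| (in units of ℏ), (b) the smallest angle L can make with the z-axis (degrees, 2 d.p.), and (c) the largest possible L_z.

|L| = 2√14 ℏ ≈ 7.483ℏ; θ_min ≈ 20.70°; L_z,max = 7ℏ

9k means n = 9, l = 7.
|L| = ℏ√(7·8) = 2√14 ℏ ≈ 7.483ℏ.
cos θ_min = 7/√56, so θ_min ≈ 20.70°.
L_z,max = lℏ = 7ℏ.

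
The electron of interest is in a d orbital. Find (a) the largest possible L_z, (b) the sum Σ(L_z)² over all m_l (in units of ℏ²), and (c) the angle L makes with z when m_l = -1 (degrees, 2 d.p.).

The letter d corresponds to l = 2.
L_z,max = lℏ = 2ℏ.
Σ m_l² = 10, so Σ(L_z)² = 10 ℏ².
For m_l = -1: cos θ = -1/√6, θ ≈ 114.09°.

L_z,max = 2ℏ; Σ(L_z)² = 10 ℏ²; θ(m_l=-1) ≈ 114.09°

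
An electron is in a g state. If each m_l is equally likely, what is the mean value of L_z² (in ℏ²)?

For a g orbital, l = 4.
m_l runs from −4 to 4, i.e. {-4, -3, -2, -1, 0, 1, 2, 3, 4}.
Average of L_z² over 9 states: 60/9 ℏ² = 6.667 ℏ².

⟨L_z²⟩ = 6.667 ℏ²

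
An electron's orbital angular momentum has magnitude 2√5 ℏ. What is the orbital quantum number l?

(|L|/ℏ)² = l(l+1) = 20.
Solving: l = 4.

l = 4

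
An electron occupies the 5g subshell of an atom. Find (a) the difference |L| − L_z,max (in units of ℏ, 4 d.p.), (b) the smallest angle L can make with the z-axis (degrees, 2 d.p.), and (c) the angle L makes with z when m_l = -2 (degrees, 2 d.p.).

|L|−L_z,max ≈ 0.4721ℏ; θ_min ≈ 26.57°; θ(m_l=-2) ≈ 116.57°

5g means n = 5, l = 4.
|L| − L_z,max = (2√5 − 4)ℏ ≈ 0.4721ℏ.
cos θ_min = 4/√20, so θ_min ≈ 26.57°.
For m_l = -2: cos θ = -2/√20, θ ≈ 116.57°.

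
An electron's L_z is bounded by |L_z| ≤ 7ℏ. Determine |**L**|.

Since max m_l = l, l = 7.
Then |L| = ℏ√(7·8) = 2√14 ℏ.

|L| = 2√14 ℏ ≈ 7.483ℏ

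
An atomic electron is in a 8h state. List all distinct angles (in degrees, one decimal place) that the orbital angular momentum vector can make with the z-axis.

θ ∈ {24.1°, 43.1°, 56.8°, 68.6°, 79.5°, 90.0°, 100.5°, 111.4°, 123.2°, 136.9°, 155.9°}

The 8h subshell has l = 5.
|L|² = l(l+1)ℏ² = 30ℏ², so |L| = √30 ℏ.
cos θ = m_l/√30 for each m_l ∈ {-5, -4, -3, -2, -1, 0, 1, 2, 3, 4, 5}.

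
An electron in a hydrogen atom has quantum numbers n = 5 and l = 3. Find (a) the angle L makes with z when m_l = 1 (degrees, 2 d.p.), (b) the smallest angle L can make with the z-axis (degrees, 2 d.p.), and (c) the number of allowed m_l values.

θ(m_l=1) ≈ 73.22°; θ_min ≈ 30.00°; 7 values

For m_l = 1: cos θ = 1/√12, θ ≈ 73.22°.
cos θ_min = 3/√12, so θ_min ≈ 30.00°.
There are 2l+1 = 7 values of m_l.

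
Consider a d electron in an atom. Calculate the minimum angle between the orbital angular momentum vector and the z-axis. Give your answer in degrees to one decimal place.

θ_min ≈ 35.3°

A d state has l = 2.
|L| = √(l(l+1)) ℏ = √6 ℏ.
The smallest angle corresponds to the largest L_z, i.e. m_l = l = 2, giving L_z = 2ℏ.
cos θ_min = 2/√6, so θ_min ≈ 35.3°.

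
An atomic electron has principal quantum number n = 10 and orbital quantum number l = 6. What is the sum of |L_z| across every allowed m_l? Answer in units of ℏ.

m_l ∈ {-6, -5, -4, -3, -2, -1, 0, 1, 2, 3, 4, 5, 6}.
Σ|m_l| = 2·6(6+1)/2 = 42.

Σ|L_z| = 42 ℏ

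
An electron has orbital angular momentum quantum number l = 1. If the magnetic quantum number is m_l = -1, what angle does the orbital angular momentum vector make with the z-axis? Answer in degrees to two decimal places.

θ ≈ 135.00°

|L|² = l(l+1)ℏ² = 2ℏ², so |L| = √2 ℏ.
L_z = m_l ℏ = −1ℏ.
cos θ = L_z/|L| = -1/√2, so θ ≈ 135.00°.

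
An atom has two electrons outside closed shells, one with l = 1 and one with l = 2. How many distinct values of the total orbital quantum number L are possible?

L runs from |1 − 2| = 1 to 1 + 2 = 3.
Allowed values: L = 1, 2, 3.
That is 3 values.

3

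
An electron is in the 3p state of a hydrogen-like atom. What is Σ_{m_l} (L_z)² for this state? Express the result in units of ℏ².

For 3p, l = 1.
m_l ∈ {-1, 0, 1}.
Σ m_l² = 2·(1) = 2.

Σ(L_z)² = 2 ℏ²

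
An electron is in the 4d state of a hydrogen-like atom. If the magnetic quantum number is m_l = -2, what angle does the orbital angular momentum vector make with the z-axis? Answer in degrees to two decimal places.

θ ≈ 144.74°

For 4d, l = 2.
|L|² = l(l+1)ℏ² = 6ℏ², so |L| = √6 ℏ.
L_z = m_l ℏ = −2ℏ.
cos θ = L_z/|L| = -2/√6, so θ ≈ 144.74°.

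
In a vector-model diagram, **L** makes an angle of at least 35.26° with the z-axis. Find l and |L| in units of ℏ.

cos²θ_min = l/(l+1) = 0.6667.
Solving: l = 2.
Then |L| = ℏ√(2·3) = √6 ℏ.

l = 2, |L| = √6 ℏ ≈ 2.449ℏ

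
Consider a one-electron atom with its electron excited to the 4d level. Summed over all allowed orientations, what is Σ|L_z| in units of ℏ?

The 4d level has l = 2.
m_l runs from −2 to 2, i.e. {-2, -1, 0, 1, 2}.
Σ|m_l| = 2(1+2+…+2) = 6.

Σ|L_z| = 6 ℏ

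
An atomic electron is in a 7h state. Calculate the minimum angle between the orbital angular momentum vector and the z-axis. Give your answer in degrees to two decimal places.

For 7h, l = 5.
|L| = √(l(l+1)) ℏ = √30 ℏ.
The smallest angle corresponds to the largest L_z, i.e. m_l = l = 5, giving L_z = 5ℏ.
cos θ_min = 5/√30, so θ_min ≈ 24.09°.

θ_min ≈ 24.09°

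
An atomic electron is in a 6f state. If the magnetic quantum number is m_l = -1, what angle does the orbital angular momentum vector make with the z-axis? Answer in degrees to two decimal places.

θ ≈ 106.78°

The 6f subshell has l = 3.
|L| = ℏ√(l(l+1)) = 2√3 ℏ.
L_z = m_l ℏ = −1ℏ.
cos θ = L_z/|L| = -1/√12, so θ ≈ 106.78°.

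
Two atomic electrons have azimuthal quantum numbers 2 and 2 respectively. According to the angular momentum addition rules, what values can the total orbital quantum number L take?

The total orbital quantum number L ranges from |l₁ − l₂| to l₁ + l₂ in integer steps.
Allowed values: L = 0, 1, 2, 3, 4.

L = 0, 1, 2, 3, 4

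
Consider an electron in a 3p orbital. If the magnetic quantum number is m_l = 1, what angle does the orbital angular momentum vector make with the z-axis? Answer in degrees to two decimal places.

3p means n = 3, l = 1.
|L|² = l(l+1)ℏ² = 2ℏ², so |L| = √2 ℏ.
L_z = m_l ℏ = 1ℏ.
cos θ = L_z/|L| = 1/√2, so θ ≈ 45.00°.

θ ≈ 45.00°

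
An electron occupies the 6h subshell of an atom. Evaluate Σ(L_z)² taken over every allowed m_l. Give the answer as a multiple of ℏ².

For 6h, l = 5.
m_l ∈ {-5, -4, -3, -2, -1, 0, 1, 2, 3, 4, 5}.
Σ m_l² = 2·(1 + 4 + 9 + 16 + 25) = 110.

Σ(L_z)² = 110 ℏ²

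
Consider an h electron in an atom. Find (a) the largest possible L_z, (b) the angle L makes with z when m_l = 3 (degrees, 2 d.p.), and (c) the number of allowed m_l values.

An h state has l = 5.
L_z,max = lℏ = 5ℏ.
For m_l = 3: cos θ = 3/√30, θ ≈ 56.79°.
There are 2l+1 = 11 values of m_l.

L_z,max = 5ℏ; θ(m_l=3) ≈ 56.79°; 11 values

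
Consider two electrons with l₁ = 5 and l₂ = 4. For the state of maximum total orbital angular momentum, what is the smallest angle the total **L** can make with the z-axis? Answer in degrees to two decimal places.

L runs from |5 − 4| = 1 to 5 + 4 = 9.
L ∈ {1, 2, 3, 4, 5, 6, 7, 8, 9}.
The maximum is L = 9, with |L_tot| = ℏ√(9·10) = 3√10 ℏ.
The minimum angle with z is arccos(9/√90) ≈ 18.43°.

θ_min ≈ 18.43°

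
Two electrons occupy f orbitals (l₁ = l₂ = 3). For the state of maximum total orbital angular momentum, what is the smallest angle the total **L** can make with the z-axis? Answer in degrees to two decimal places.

The total orbital quantum number L ranges from |l₁ − l₂| to l₁ + l₂ in integer steps.
Allowed values: L = 0, 1, 2, 3, 4, 5, 6.
The maximum is L = 6, with |L_tot| = ℏ√(6·7) = √42 ℏ.
The minimum angle with z is arccos(6/√42) ≈ 22.21°.

θ_min ≈ 22.21°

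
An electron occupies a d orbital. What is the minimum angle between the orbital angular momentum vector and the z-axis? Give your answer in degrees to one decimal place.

θ_min ≈ 35.3°

For a d orbital, l = 2.
|L| = ℏ√(l(l+1)) = √6 ℏ.
The smallest angle corresponds to the largest L_z, i.e. m_l = l = 2, giving L_z = 2ℏ.
cos θ_min = 2/√6, so θ_min ≈ 35.3°.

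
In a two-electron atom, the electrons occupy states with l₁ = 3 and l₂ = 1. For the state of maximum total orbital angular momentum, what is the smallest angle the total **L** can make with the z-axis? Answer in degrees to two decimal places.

θ_min ≈ 26.57°

L runs from |3 − 1| = 2 to 3 + 1 = 4.
So L can be 2, 3, 4.
The maximum is L = 4, with |L_tot| = ℏ√(4·5) = 2√5 ℏ.
The minimum angle with z is arccos(4/√20) ≈ 26.57°.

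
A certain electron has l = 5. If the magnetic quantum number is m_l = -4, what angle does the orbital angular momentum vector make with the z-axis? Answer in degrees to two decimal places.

θ ≈ 136.91°

|L| = ℏ√(l(l+1)) = √30 ℏ.
L_z = m_l ℏ = −4ℏ.
cos θ = L_z/|L| = -4/√30, so θ ≈ 136.91°.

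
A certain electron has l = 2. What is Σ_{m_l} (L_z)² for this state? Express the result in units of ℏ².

Σ(L_z)² = 10 ℏ²

m_l runs from −2 to 2, i.e. {-2, -1, 0, 1, 2}.
Σ m_l² = 2·(1 + 4) = 10.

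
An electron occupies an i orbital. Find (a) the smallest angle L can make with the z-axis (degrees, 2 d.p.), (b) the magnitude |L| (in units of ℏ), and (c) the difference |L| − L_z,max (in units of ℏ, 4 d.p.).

For an i orbital, l = 6.
cos θ_min = 6/√42, so θ_min ≈ 22.21°.
|L| = ℏ√(6·7) = √42 ℏ ≈ 6.481ℏ.
|L| − L_z,max = (√42 − 6)ℏ ≈ 0.4807ℏ.

θ_min ≈ 22.21°; |L| = √42 ℏ ≈ 6.481ℏ; |L|−L_z,max ≈ 0.4807ℏ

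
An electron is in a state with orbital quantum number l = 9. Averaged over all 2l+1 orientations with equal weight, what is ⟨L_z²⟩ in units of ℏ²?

⟨L_z²⟩ = 30 ℏ²

The allowed m_l values are -9, -8, -7, -6, -5, -4, -3, -2, -1, 0, 1, 2, 3, 4, 5, 6, 7, 8, 9.
Average of L_z² over 19 states: 570/19 ℏ² = 30 ℏ².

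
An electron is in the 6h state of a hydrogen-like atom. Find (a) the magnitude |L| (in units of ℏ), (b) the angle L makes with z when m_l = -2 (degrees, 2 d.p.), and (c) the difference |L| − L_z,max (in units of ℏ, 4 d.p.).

For 6h, l = 5.
|L| = ℏ√(5·6) = √30 ℏ ≈ 5.477ℏ.
For m_l = -2: cos θ = -2/√30, θ ≈ 111.42°.
|L| − L_z,max = (√30 − 5)ℏ ≈ 0.4772ℏ.

|L| = √30 ℏ ≈ 5.477ℏ; θ(m_l=-2) ≈ 111.42°; |L|−L_z,max ≈ 0.4772ℏ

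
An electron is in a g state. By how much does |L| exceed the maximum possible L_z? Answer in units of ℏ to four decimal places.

A g state has l = 4.
|L| = 2√5 ℏ ≈ 4.4721ℏ, while L_z,max = lℏ = 4ℏ.
The difference is (2√5 − 4)ℏ ≈ 0.4721ℏ.

|L| − L_z,max ≈ 0.4721ℏ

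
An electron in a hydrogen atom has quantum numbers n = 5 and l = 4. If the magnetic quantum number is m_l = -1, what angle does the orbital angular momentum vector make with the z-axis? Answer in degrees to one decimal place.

θ ≈ 102.9°

|L| = √(l(l+1)) ℏ = 2√5 ℏ.
L_z = m_l ℏ = −1ℏ.
cos θ = L_z/|L| = -1/√20, so θ ≈ 102.9°.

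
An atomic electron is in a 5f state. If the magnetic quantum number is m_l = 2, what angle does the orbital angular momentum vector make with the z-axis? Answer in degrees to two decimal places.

θ ≈ 54.74°

The 5f subshell has l = 3.
|L|² = l(l+1)ℏ² = 12ℏ², so |L| = 2√3 ℏ.
L_z = m_l ℏ = 2ℏ.
cos θ = L_z/|L| = 2/√12, so θ ≈ 54.74°.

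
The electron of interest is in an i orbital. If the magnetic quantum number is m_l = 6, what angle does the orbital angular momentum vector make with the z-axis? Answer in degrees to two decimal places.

θ ≈ 22.21°

For an i orbital, l = 6.
|L|² = l(l+1)ℏ² = 42ℏ², so |L| = √42 ℏ.
L_z = m_l ℏ = 6ℏ.
cos θ = L_z/|L| = 6/√42, so θ ≈ 22.21°.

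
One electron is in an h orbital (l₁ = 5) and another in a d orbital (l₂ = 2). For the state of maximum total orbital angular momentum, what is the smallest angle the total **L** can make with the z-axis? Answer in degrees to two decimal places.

θ_min ≈ 20.70°

L runs from |5 − 2| = 3 to 5 + 2 = 7.
L ∈ {3, 4, 5, 6, 7}.
The maximum is L = 7, with |L_tot| = ℏ√(7·8) = 2√14 ℏ.
The minimum angle with z is arccos(7/√56) ≈ 20.70°.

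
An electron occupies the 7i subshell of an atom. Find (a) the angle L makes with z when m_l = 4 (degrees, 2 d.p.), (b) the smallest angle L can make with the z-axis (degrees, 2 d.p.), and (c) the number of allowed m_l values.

7i means n = 7, l = 6.
For m_l = 4: cos θ = 4/√42, θ ≈ 51.89°.
cos θ_min = 6/√42, so θ_min ≈ 22.21°.
There are 2l+1 = 13 values of m_l.

θ(m_l=4) ≈ 51.89°; θ_min ≈ 22.21°; 13 values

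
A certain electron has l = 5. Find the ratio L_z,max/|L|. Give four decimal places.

|L| = √30 ℏ ≈ 5.4772ℏ, while L_z,max = lℏ = 5ℏ.
L_z,max/|L| = 5/√30 = 0.9129.

L_z,max/|L| = 0.9129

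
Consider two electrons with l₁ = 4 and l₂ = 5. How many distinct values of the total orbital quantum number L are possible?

By the triangle rule, |l₁ − l₂| ≤ L ≤ l₁ + l₂.
Allowed values: L = 1, 2, 3, 4, 5, 6, 7, 8, 9.
That is 9 values.

9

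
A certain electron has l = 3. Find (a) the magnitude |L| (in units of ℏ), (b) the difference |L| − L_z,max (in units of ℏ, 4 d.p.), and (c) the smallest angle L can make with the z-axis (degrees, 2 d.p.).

|L| = 2√3 ℏ ≈ 3.464ℏ; |L|−L_z,max ≈ 0.4641ℏ; θ_min ≈ 30.00°

|L| = ℏ√(3·4) = 2√3 ℏ ≈ 3.464ℏ.
|L| − L_z,max = (2√3 − 3)ℏ ≈ 0.4641ℏ.
cos θ_min = 3/√12, so θ_min ≈ 30.00°.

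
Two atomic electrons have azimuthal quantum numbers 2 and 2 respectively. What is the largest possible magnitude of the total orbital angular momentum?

|L_tot|_max = 2√5 ℏ ≈ 4.472ℏ

L runs from |2 − 2| = 0 to 2 + 2 = 4.
So L can be 0, 1, 2, 3, 4.
The largest magnitude corresponds to L = 4: |L_tot| = ℏ√(4·5) = 2√5 ℏ.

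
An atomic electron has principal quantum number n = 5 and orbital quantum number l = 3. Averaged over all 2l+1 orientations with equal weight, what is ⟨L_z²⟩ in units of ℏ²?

⟨L_z²⟩ = 4 ℏ²

m_l runs from −3 to 3, i.e. {-3, -2, -1, 0, 1, 2, 3}.
⟨L_z²⟩ = ℏ²·(Σ m_l²)/(2l+1) = ℏ²·28/7 = 4ℏ².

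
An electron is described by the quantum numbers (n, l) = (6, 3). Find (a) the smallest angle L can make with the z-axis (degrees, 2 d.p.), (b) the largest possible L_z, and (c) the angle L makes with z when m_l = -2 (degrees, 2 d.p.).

cos θ_min = 3/√12, so θ_min ≈ 30.00°.
L_z,max = lℏ = 3ℏ.
For m_l = -2: cos θ = -2/√12, θ ≈ 125.26°.

θ_min ≈ 30.00°; L_z,max = 3ℏ; θ(m_l=-2) ≈ 125.26°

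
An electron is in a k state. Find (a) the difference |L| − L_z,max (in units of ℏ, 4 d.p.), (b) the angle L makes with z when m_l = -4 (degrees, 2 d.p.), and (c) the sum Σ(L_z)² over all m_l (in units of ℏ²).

A k state has l = 7.
|L| − L_z,max = (2√14 − 7)ℏ ≈ 0.4833ℏ.
For m_l = -4: cos θ = -4/√56, θ ≈ 122.31°.
Σ m_l² = 280, so Σ(L_z)² = 280 ℏ².

|L|−L_z,max ≈ 0.4833ℏ; θ(m_l=-4) ≈ 122.31°; Σ(L_z)² = 280 ℏ²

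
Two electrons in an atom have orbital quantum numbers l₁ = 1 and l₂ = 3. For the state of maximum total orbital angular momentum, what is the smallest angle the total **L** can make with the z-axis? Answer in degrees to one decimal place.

By the triangle rule, |l₁ − l₂| ≤ L ≤ l₁ + l₂.
L ∈ {2, 3, 4}.
The maximum is L = 4, with |L_tot| = ℏ√(4·5) = 2√5 ℏ.
The minimum angle with z is arccos(4/√20) ≈ 26.6°.

θ_min ≈ 26.6°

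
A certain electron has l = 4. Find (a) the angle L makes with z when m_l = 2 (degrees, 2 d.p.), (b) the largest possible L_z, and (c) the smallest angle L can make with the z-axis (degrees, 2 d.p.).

For m_l = 2: cos θ = 2/√20, θ ≈ 63.43°.
L_z,max = lℏ = 4ℏ.
cos θ_min = 4/√20, so θ_min ≈ 26.57°.

θ(m_l=2) ≈ 63.43°; L_z,max = 4ℏ; θ_min ≈ 26.57°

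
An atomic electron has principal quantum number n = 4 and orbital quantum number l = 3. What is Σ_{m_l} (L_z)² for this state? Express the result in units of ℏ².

The allowed m_l values are -3, -2, -1, 0, 1, 2, 3.
Summing m² from −3 to 3: Σ m_l² = 28.

Σ(L_z)² = 28 ℏ²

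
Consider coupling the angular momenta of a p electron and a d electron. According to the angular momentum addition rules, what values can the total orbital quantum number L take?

L = 1, 2, 3

By the triangle rule, |l₁ − l₂| ≤ L ≤ l₁ + l₂.
So L can be 1, 2, 3.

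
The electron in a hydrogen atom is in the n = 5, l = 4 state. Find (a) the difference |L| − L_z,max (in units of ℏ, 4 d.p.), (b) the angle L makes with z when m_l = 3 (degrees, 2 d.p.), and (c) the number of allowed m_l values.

|L| − L_z,max = (2√5 − 4)ℏ ≈ 0.4721ℏ.
For m_l = 3: cos θ = 3/√20, θ ≈ 47.87°.
There are 2l+1 = 9 values of m_l.

|L|−L_z,max ≈ 0.4721ℏ; θ(m_l=3) ≈ 47.87°; 9 values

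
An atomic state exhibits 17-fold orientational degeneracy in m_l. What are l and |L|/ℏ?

l = 8, |L| = 6√2 ℏ ≈ 8.485ℏ

Since there are 2l+1 = 17 values of m_l, l = 8.
Then |L| = √(l(l+1)) ℏ = 6√2 ℏ.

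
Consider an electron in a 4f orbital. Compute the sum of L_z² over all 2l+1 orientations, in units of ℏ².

Σ(L_z)² = 28 ℏ²

The 4f subshell has l = 3.
The allowed m_l values are -3, -2, -1, 0, 1, 2, 3.
Σ m_l² = l(l+1)(2l+1)/3 = 3·4·7/3 = 28.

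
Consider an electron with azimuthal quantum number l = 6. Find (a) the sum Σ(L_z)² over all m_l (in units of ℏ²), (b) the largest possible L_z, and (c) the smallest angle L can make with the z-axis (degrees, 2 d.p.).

Σ m_l² = 182, so Σ(L_z)² = 182 ℏ².
L_z,max = lℏ = 6ℏ.
cos θ_min = 6/√42, so θ_min ≈ 22.21°.

Σ(L_z)² = 182 ℏ²; L_z,max = 6ℏ; θ_min ≈ 22.21°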